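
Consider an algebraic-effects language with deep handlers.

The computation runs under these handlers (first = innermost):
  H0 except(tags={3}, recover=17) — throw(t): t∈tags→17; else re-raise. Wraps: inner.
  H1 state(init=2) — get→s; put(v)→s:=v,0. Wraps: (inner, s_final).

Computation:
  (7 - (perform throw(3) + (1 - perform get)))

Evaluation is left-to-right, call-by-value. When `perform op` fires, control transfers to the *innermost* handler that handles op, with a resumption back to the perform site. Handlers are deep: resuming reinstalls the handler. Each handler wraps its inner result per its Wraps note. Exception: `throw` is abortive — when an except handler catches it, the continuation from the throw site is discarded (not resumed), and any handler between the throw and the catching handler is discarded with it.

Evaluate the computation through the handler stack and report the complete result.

Step-by-step:
throw(3) @ H0 caught ⇒ 17
H1 returns (17, 2)
= (17, 2)

Answer: (17, 2)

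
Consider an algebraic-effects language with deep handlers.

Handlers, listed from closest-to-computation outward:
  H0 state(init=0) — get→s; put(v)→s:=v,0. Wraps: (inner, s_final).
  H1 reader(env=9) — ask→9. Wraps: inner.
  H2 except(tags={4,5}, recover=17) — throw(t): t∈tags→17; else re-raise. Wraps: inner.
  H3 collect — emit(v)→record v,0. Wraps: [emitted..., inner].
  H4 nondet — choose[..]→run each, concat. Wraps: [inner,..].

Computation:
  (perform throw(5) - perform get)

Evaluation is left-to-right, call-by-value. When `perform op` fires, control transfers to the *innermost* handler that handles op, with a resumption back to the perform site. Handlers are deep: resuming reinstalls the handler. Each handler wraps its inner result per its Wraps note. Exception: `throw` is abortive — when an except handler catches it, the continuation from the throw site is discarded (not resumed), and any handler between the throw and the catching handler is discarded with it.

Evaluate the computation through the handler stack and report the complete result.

Step-by-step:
throw(5) @ H2 caught ⇒ 17
H3 returns [17]
H4 returns [[17]]
= [[17]]

Answer: [[17]]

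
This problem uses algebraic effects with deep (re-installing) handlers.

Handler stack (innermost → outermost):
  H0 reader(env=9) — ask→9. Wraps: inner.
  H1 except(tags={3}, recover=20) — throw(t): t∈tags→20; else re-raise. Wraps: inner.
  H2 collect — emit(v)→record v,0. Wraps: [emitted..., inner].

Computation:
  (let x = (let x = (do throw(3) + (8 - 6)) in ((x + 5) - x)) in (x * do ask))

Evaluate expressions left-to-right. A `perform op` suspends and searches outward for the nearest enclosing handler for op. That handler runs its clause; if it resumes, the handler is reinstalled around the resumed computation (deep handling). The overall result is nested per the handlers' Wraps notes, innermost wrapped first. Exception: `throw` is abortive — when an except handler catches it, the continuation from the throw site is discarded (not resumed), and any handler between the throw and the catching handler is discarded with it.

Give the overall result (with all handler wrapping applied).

Evaluation trace:
throw(3) @ H1 caught ⇒ 20
H2 returns [20]
= [20]

Answer: [20]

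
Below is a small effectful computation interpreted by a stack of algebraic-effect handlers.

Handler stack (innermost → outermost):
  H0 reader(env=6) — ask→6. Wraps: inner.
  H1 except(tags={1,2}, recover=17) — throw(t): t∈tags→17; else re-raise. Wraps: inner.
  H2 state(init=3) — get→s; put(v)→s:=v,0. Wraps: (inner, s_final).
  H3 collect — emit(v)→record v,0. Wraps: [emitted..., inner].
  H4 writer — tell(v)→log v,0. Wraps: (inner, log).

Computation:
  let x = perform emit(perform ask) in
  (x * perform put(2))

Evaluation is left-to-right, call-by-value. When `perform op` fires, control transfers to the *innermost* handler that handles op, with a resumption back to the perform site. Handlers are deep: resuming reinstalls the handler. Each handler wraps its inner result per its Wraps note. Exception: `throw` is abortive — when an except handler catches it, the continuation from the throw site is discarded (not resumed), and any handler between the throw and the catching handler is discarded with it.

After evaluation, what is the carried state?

Evaluation trace:
ask @ H0 ⇒ 6
emit(6) @ H3 ⇒ out+=6
put(2) @ H2 ⇒ s:=2
H0 returns 0
H1 returns 0
H2 returns (0, 2)
H3 returns [6, (0, 2)]
H4 returns ([6, (0, 2)], ())
= ([6, (0, 2)], ())

Answer: 2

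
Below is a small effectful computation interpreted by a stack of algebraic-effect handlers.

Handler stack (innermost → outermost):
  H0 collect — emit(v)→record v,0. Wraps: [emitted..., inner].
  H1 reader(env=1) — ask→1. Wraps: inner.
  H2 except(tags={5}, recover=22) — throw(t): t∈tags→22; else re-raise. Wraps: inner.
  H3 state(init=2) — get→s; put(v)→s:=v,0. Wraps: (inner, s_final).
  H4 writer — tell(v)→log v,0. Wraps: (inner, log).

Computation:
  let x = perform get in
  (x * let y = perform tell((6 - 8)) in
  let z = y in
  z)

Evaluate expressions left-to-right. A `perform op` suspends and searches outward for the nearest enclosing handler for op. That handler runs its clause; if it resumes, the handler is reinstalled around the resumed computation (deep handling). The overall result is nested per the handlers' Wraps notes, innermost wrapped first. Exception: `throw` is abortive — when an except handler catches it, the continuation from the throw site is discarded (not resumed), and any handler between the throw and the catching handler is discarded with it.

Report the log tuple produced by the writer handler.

Evaluation trace:
get @ H3 ⇒ 2
tell(-2) @ H4 ⇒ log+=-2
H0 returns [0]
H1 returns [0]
H2 returns [0]
H3 returns ([0], 2)
H4 returns (([0], 2), (-2))
= (([0], 2), (-2))

Answer: (-2)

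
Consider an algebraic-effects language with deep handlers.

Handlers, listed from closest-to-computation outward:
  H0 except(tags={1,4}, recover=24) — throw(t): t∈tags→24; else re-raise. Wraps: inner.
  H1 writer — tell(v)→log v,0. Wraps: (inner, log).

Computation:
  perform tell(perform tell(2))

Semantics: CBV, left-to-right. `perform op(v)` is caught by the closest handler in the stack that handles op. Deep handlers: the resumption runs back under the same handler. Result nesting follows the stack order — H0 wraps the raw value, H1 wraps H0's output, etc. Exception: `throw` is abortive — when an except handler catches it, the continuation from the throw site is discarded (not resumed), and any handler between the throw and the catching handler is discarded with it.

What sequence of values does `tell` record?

Working:
tell(2) @ H1 ⇒ log+=2
tell(0) @ H1 ⇒ log+=0
H0 returns 0
H1 returns (0, (2, 0))
= (0, (2, 0))

Answer: (2, 0)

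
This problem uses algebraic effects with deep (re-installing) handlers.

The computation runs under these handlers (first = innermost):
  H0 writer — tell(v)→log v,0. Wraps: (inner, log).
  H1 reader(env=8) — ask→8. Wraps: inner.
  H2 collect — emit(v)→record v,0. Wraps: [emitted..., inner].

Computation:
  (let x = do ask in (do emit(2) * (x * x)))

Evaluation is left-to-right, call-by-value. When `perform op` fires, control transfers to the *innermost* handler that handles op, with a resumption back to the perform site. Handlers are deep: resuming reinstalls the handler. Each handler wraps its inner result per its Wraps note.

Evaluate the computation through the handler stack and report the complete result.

Evaluation trace:
ask @ H1 ⇒ 8
emit(2) @ H2 ⇒ out+=2
H0 returns (0, ())
H1 returns (0, ())
H2 returns [2, (0, ())]
= [2, (0, ())]

Answer: [2, (0, ())]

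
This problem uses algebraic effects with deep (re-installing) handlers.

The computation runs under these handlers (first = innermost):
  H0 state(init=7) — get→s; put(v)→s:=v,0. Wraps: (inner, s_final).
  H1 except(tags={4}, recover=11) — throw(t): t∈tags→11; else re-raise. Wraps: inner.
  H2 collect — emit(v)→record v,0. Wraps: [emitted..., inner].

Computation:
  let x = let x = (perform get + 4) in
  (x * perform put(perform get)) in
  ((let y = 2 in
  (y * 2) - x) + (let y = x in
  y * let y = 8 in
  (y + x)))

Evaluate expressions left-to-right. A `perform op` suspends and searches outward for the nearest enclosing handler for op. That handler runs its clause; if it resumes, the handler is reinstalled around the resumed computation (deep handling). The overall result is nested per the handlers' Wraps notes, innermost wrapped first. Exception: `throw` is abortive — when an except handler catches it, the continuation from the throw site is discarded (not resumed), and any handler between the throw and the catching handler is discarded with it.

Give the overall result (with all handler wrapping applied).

Answer: [(4, 7)]

Working:
get @ H0 ⇒ 7
get @ H0 ⇒ 7
put(7) @ H0 ⇒ s:=7
H0 returns (4, 7)
H1 returns (4, 7)
H2 returns [(4, 7)]
= [(4, 7)]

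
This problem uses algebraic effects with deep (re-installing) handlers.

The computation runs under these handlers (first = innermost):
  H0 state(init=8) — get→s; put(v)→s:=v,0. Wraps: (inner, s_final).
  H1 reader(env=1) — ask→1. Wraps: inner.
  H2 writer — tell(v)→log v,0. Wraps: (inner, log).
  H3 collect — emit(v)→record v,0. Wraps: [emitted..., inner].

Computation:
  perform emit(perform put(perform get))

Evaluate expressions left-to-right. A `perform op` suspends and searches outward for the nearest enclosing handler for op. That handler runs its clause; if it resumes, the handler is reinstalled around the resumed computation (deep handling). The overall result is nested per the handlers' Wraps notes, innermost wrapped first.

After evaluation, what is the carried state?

Evaluation trace:
get @ H0 ⇒ 8
put(8) @ H0 ⇒ s:=8
emit(0) @ H3 ⇒ out+=0
H0 returns (0, 8)
H1 returns (0, 8)
H2 returns ((0, 8), ())
H3 returns [0, ((0, 8), ())]
= [0, ((0, 8), ())]

Answer: 8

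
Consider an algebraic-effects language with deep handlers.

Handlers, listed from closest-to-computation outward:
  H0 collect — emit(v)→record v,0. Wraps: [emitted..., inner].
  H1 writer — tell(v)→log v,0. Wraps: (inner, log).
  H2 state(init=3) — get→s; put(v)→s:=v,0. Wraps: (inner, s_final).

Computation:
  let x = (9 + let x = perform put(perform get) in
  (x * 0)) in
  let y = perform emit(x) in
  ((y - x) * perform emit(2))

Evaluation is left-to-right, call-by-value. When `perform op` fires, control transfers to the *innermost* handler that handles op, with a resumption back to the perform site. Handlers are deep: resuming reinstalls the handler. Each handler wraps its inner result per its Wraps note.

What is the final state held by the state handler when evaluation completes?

Answer: 3

Step-by-step:
get @ H2 ⇒ 3
put(3) @ H2 ⇒ s:=3
emit(9) @ H0 ⇒ out+=9
emit(2) @ H0 ⇒ out+=2
H0 returns [9, 2, 0]
H1 returns ([9, 2, 0], ())
H2 returns (([9, 2, 0], ()), 3)
= (([9, 2, 0], ()), 3)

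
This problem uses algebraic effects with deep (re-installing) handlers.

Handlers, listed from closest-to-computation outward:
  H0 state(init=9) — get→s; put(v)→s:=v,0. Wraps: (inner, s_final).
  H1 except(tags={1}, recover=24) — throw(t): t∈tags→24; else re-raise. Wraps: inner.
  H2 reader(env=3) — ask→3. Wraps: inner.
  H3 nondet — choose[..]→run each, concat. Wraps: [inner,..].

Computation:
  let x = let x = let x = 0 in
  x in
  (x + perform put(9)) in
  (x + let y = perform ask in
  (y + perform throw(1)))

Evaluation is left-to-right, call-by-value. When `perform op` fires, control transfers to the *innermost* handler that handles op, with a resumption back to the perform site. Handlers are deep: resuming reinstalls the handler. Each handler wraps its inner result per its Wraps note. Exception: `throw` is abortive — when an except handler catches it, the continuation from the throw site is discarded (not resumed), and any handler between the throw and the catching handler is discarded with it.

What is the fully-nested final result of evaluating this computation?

Evaluation trace:
put(9) @ H0 ⇒ s:=9
ask @ H2 ⇒ 3
throw(1) @ H1 caught ⇒ 24
H2 returns 24
H3 returns [24]
= [24]

Answer: [24]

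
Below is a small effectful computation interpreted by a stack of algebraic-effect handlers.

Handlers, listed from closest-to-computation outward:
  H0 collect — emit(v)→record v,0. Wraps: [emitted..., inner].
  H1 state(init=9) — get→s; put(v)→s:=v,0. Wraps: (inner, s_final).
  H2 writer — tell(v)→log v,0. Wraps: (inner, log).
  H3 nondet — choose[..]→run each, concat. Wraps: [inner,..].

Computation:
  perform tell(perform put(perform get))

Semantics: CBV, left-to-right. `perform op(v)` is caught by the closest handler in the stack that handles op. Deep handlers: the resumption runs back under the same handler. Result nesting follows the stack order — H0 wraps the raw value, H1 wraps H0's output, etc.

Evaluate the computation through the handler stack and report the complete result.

Step-by-step:
get @ H1 ⇒ 9
put(9) @ H1 ⇒ s:=9
tell(0) @ H2 ⇒ log+=0
H0 returns [0]
H1 returns ([0], 9)
H2 returns (([0], 9), (0))
H3 returns [(([0], 9), (0))]
= [(([0], 9), (0))]

Answer: [(([0], 9), (0))]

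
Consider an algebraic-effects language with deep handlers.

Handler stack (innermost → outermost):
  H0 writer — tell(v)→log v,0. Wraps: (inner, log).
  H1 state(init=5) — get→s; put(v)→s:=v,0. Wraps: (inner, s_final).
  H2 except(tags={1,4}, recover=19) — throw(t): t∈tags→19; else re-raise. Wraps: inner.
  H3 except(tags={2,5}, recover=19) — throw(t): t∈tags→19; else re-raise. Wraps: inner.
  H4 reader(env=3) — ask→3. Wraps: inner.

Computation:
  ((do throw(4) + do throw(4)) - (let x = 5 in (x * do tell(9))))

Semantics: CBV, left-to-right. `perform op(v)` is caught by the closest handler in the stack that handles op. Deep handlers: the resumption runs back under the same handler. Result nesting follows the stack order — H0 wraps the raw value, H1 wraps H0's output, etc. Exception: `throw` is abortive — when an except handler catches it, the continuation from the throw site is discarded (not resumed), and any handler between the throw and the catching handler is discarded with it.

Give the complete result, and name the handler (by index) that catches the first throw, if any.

Answer: 19 ; first throw caught by: H2

Evaluation trace:
throw(4) @ H2 caught ⇒ 19
H3 returns 19
H4 returns 19
= 19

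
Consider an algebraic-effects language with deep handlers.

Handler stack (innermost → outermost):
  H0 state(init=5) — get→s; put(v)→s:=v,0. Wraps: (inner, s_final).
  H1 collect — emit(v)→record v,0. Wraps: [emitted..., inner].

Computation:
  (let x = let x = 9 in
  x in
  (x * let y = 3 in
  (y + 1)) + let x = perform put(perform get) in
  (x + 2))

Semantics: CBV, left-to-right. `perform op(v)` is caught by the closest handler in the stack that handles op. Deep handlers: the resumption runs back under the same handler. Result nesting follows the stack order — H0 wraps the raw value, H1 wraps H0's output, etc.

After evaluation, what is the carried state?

Evaluation trace:
get @ H0 ⇒ 5
put(5) @ H0 ⇒ s:=5
H0 returns (38, 5)
H1 returns [(38, 5)]
= [(38, 5)]

Answer: 5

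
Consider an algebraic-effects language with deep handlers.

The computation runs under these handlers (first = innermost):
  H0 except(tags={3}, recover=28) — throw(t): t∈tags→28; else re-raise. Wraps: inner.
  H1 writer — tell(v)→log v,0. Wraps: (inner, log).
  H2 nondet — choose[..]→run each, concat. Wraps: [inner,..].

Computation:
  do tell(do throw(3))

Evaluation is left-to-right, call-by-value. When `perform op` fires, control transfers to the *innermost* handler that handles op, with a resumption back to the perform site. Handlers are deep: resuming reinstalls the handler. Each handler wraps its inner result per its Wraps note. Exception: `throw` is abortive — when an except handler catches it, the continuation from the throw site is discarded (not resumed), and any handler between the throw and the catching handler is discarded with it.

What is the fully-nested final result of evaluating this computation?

Answer: [(28, ())]

Evaluation trace:
throw(3) @ H0 caught ⇒ 28
H1 returns (28, ())
H2 returns [(28, ())]
= [(28, ())]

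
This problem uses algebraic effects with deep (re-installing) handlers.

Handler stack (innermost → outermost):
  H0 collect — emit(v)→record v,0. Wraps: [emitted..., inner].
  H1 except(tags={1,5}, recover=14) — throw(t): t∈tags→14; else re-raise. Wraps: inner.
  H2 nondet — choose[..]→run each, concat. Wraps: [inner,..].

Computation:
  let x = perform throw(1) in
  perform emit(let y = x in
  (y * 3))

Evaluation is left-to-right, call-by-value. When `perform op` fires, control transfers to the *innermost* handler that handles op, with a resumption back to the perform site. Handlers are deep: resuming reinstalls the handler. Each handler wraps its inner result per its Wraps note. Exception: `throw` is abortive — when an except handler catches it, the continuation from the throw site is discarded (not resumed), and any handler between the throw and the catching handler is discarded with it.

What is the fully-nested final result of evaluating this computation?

Evaluation trace:
throw(1) @ H1 caught ⇒ 14
H2 returns [14]
= [14]

Answer: [14]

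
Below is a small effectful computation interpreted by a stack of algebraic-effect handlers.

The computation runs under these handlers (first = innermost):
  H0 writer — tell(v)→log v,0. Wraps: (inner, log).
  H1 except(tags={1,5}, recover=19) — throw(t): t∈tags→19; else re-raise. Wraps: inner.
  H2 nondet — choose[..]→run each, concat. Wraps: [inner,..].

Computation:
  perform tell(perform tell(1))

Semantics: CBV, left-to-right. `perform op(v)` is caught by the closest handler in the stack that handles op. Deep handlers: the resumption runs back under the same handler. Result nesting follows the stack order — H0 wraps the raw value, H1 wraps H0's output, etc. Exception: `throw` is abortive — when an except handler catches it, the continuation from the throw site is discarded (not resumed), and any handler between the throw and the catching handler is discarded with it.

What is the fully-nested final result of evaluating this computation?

Evaluation trace:
tell(1) @ H0 ⇒ log+=1
tell(0) @ H0 ⇒ log+=0
H0 returns (0, (1, 0))
H1 returns (0, (1, 0))
H2 returns [(0, (1, 0))]
= [(0, (1, 0))]

Answer: [(0, (1, 0))]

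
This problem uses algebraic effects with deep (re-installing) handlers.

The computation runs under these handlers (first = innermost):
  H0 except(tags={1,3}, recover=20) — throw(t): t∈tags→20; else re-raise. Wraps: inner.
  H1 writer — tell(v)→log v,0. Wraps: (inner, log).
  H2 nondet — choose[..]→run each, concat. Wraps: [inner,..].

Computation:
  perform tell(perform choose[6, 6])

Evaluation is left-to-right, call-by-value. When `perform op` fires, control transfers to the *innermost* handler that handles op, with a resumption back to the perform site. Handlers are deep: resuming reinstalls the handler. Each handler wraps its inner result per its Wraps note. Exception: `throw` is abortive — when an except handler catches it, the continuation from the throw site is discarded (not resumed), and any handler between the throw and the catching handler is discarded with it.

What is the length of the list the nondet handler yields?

Evaluation trace:
choose[6, 6] @ H2
  branch[0] choose=6:
    tell(6) @ H1 ⇒ log+=6
    H0 returns 0
    H1 returns (0, (6))
    H2 returns [(0, (6))]
  branch[1] choose=6:
    tell(6) @ H1 ⇒ log+=6
    H0 returns 0
    H1 returns (0, (6))
    H2 returns [(0, (6))]
= [(0, (6)), (0, (6))]

Answer: 2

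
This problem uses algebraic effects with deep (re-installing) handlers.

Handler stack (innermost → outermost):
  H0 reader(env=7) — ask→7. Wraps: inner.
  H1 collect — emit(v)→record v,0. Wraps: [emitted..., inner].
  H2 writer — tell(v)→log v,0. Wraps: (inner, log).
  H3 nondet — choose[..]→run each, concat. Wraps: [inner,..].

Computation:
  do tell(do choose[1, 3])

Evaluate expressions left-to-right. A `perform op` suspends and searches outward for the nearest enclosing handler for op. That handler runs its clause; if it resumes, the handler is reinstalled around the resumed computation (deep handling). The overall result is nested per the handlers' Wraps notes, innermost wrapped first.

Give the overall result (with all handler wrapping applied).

Answer: [([0], (1)), ([0], (3))]

Working:
choose[1, 3] @ H3
  branch[0] choose=1:
    tell(1) @ H2 ⇒ log+=1
    H0 returns 0
    H1 returns [0]
    H2 returns ([0], (1))
    H3 returns [([0], (1))]
  branch[1] choose=3:
    tell(3) @ H2 ⇒ log+=3
    H0 returns 0
    H1 returns [0]
    H2 returns ([0], (3))
    H3 returns [([0], (3))]
= [([0], (1)), ([0], (3))]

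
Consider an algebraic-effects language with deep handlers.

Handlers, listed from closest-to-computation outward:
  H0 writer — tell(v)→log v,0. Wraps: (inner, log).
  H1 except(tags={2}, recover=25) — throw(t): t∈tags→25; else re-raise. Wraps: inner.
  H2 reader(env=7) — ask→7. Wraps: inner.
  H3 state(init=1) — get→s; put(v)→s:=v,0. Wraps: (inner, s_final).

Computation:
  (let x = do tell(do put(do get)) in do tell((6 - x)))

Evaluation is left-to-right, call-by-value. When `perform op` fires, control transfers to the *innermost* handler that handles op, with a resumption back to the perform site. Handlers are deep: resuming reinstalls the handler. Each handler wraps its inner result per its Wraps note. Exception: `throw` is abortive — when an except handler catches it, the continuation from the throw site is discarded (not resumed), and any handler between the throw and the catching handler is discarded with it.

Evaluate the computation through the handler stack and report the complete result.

Step-by-step:
get @ H3 ⇒ 1
put(1) @ H3 ⇒ s:=1
tell(0) @ H0 ⇒ log+=0
tell(6) @ H0 ⇒ log+=6
H0 returns (0, (0, 6))
H1 returns (0, (0, 6))
H2 returns (0, (0, 6))
H3 returns ((0, (0, 6)), 1)
= ((0, (0, 6)), 1)

Answer: ((0, (0, 6)), 1)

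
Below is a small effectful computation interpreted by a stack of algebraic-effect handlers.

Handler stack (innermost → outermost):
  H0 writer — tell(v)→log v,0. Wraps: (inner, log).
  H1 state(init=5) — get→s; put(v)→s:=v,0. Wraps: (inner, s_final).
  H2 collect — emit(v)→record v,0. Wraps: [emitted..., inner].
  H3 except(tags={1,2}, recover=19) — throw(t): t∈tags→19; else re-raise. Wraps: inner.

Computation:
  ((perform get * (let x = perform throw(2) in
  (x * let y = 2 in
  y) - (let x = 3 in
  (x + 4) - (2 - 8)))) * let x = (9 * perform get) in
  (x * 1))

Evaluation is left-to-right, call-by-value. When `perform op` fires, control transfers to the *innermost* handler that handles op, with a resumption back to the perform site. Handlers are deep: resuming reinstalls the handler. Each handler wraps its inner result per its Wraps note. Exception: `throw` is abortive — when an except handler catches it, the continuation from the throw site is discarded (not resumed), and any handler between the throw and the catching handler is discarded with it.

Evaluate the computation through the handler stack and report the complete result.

Answer: 19

Step-by-step:
get @ H1 ⇒ 5
throw(2) @ H3 caught ⇒ 19
= 19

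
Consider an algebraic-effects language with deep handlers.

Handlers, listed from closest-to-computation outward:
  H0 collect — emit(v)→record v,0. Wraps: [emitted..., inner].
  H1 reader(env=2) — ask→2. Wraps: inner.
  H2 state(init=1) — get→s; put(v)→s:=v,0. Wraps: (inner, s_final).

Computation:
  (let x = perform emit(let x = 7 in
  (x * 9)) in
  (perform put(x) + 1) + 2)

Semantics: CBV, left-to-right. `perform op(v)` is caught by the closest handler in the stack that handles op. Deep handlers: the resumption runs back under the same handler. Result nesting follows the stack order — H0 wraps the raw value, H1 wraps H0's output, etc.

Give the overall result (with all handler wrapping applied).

Evaluation trace:
emit(63) @ H0 ⇒ out+=63
put(0) @ H2 ⇒ s:=0
H0 returns [63, 3]
H1 returns [63, 3]
H2 returns ([63, 3], 0)
= ([63, 3], 0)

Answer: ([63, 3], 0)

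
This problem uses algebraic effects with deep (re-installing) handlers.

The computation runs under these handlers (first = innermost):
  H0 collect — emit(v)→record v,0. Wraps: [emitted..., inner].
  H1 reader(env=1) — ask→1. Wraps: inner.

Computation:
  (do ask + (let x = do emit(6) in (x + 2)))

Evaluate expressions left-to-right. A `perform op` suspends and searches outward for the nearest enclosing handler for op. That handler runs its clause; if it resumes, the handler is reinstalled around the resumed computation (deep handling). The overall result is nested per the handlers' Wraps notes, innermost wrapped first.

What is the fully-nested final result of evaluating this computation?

Answer: [6, 3]

Step-by-step:
ask @ H1 ⇒ 1
emit(6) @ H0 ⇒ out+=6
H0 returns [6, 3]
H1 returns [6, 3]
= [6, 3]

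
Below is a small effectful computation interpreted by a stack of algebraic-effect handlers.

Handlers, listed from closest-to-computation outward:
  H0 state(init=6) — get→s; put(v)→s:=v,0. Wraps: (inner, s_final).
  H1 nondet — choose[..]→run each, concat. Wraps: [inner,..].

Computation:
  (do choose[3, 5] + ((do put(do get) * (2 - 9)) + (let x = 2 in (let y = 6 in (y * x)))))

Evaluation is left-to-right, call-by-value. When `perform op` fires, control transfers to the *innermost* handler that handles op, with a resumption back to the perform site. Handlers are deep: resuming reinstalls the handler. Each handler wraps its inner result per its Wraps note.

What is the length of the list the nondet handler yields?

Step-by-step:
choose[3, 5] @ H1
  branch[0] choose=3:
    get @ H0 ⇒ 6
    put(6) @ H0 ⇒ s:=6
    H0 returns (15, 6)
    H1 returns [(15, 6)]
  branch[1] choose=5:
    get @ H0 ⇒ 6
    put(6) @ H0 ⇒ s:=6
    H0 returns (17, 6)
    H1 returns [(17, 6)]
= [(15, 6), (17, 6)]

Answer: 2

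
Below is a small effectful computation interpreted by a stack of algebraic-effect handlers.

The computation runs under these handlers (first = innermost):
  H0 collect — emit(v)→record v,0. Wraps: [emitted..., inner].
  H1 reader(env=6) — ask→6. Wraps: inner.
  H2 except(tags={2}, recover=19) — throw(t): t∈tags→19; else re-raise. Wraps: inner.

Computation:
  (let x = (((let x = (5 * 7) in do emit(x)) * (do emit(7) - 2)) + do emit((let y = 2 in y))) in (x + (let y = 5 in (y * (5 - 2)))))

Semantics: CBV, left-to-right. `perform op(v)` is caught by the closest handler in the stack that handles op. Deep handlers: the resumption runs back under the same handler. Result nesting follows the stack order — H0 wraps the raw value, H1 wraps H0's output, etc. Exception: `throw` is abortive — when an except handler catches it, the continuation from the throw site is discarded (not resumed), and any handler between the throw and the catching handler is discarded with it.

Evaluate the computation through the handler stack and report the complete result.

Answer: [35, 7, 2, 15]

Evaluation trace:
emit(35) @ H0 ⇒ out+=35
emit(7) @ H0 ⇒ out+=7
emit(2) @ H0 ⇒ out+=2
H0 returns [35, 7, 2, 15]
H1 returns [35, 7, 2, 15]
H2 returns [35, 7, 2, 15]
= [35, 7, 2, 15]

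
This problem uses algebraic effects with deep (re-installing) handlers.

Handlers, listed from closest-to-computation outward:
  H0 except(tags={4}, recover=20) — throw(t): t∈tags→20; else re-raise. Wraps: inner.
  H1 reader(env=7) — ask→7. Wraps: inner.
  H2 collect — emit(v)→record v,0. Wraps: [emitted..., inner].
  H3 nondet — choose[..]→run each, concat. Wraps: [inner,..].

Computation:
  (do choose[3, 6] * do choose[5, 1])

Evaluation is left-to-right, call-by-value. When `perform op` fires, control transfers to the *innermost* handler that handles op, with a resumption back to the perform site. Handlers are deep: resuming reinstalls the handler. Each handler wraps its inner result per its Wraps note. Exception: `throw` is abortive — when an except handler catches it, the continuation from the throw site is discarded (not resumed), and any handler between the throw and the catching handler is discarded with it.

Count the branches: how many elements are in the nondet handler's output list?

Answer: 4

Working:
choose[3, 6] @ H3
  branch[0] choose=3:
    choose[5, 1] @ H3
      branch[0] choose=5:
        H0 returns 15
        H1 returns 15
        H2 returns [15]
        H3 returns [[15]]
      branch[1] choose=1:
        H0 returns 3
        H1 returns 3
        H2 returns [3]
        H3 returns [[3]]
  branch[1] choose=6:
    choose[5, 1] @ H3
      branch[0] choose=5:
        H0 returns 30
        H1 returns 30
        H2 returns [30]
        H3 returns [[30]]
      branch[1] choose=1:
        H0 returns 6
        H1 returns 6
        H2 returns [6]
        H3 returns [[6]]
= [[15], [3], [30], [6]]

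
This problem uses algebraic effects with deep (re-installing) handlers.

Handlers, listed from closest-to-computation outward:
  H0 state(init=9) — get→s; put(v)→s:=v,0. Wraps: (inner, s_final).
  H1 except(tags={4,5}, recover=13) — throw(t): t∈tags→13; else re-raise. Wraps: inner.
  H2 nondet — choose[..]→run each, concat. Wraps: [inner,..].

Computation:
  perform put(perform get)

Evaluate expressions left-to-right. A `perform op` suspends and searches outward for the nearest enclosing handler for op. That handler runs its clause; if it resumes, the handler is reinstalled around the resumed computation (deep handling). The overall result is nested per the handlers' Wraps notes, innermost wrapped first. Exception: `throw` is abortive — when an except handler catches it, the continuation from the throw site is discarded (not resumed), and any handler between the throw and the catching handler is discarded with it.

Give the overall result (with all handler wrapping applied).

Working:
get @ H0 ⇒ 9
put(9) @ H0 ⇒ s:=9
H0 returns (0, 9)
H1 returns (0, 9)
H2 returns [(0, 9)]
= [(0, 9)]

Answer: [(0, 9)]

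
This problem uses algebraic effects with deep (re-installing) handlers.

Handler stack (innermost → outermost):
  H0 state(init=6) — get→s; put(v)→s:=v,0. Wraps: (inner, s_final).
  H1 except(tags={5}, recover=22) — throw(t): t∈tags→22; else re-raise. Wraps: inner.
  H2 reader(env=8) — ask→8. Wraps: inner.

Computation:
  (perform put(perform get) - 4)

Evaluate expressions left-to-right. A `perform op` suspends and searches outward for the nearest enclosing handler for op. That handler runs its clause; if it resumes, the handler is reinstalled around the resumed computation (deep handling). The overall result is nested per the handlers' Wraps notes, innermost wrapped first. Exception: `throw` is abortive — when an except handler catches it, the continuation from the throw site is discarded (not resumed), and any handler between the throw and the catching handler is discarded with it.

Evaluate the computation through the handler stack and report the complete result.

Working:
get @ H0 ⇒ 6
put(6) @ H0 ⇒ s:=6
H0 returns (-4, 6)
H1 returns (-4, 6)
H2 returns (-4, 6)
= (-4, 6)

Answer: (-4, 6)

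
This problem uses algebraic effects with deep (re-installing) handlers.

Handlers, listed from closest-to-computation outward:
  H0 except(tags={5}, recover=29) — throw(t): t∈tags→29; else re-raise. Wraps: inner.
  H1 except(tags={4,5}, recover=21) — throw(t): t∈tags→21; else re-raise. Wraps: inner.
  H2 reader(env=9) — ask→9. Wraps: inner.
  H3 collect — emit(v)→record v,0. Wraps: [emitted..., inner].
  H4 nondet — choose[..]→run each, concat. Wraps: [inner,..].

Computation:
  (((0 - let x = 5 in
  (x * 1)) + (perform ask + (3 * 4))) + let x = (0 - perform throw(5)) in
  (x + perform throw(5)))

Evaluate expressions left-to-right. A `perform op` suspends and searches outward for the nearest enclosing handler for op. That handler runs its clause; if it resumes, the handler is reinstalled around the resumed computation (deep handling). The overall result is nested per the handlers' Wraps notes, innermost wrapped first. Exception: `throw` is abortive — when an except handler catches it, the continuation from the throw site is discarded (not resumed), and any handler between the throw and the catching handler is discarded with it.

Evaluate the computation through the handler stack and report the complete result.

Answer: [[29]]

Step-by-step:
ask @ H2 ⇒ 9
throw(5) @ H0 caught ⇒ 29
H1 returns 29
H2 returns 29
H3 returns [29]
H4 returns [[29]]
= [[29]]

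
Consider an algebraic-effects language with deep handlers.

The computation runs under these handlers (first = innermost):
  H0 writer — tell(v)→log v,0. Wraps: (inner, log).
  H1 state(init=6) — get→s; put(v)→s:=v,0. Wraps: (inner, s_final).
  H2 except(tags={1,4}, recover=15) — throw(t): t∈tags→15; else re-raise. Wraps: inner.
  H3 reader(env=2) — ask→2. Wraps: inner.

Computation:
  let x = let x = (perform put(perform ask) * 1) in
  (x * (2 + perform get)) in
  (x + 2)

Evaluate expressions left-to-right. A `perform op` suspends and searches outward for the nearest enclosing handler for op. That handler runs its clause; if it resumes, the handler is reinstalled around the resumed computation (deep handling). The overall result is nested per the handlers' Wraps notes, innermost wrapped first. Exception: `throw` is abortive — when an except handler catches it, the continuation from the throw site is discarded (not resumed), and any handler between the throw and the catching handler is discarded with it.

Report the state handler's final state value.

Answer: 2

Step-by-step:
ask @ H3 ⇒ 2
put(2) @ H1 ⇒ s:=2
get @ H1 ⇒ 2
H0 returns (2, ())
H1 returns ((2, ()), 2)
H2 returns ((2, ()), 2)
H3 returns ((2, ()), 2)
= ((2, ()), 2)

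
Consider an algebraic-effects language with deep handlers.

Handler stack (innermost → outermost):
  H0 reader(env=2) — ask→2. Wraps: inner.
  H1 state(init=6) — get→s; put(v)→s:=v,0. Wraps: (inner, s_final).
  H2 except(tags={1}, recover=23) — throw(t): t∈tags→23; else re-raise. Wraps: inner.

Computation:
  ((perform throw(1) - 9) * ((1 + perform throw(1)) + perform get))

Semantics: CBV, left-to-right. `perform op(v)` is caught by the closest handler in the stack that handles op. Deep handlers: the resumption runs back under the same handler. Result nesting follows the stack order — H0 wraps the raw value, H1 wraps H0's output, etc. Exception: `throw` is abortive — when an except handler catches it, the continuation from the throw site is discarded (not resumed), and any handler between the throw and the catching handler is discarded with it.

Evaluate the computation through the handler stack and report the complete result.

Answer: 23

Working:
throw(1) @ H2 caught ⇒ 23
= 23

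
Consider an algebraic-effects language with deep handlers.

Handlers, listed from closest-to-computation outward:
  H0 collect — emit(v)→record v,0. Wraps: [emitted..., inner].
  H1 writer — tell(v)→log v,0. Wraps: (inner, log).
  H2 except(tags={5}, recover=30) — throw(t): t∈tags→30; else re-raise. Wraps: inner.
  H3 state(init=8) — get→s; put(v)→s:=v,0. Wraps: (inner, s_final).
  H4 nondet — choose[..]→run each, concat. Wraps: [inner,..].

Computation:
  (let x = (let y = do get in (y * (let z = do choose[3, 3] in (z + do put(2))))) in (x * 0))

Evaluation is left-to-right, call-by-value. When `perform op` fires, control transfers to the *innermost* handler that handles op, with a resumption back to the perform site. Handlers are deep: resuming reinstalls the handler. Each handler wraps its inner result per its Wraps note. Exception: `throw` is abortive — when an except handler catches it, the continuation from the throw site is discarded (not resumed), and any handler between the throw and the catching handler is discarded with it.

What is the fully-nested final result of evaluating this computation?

Answer: [(([0], ()), 2), (([0], ()), 2)]

Evaluation trace:
get @ H3 ⇒ 8
choose[3, 3] @ H4
  branch[0] choose=3:
    put(2) @ H3 ⇒ s:=2
    H0 returns [0]
    H1 returns ([0], ())
    H2 returns ([0], ())
    H3 returns (([0], ()), 2)
    H4 returns [(([0], ()), 2)]
  branch[1] choose=3:
    put(2) @ H3 ⇒ s:=2
    H0 returns [0]
    H1 returns ([0], ())
    H2 returns ([0], ())
    H3 returns (([0], ()), 2)
    H4 returns [(([0], ()), 2)]
= [(([0], ()), 2), (([0], ()), 2)]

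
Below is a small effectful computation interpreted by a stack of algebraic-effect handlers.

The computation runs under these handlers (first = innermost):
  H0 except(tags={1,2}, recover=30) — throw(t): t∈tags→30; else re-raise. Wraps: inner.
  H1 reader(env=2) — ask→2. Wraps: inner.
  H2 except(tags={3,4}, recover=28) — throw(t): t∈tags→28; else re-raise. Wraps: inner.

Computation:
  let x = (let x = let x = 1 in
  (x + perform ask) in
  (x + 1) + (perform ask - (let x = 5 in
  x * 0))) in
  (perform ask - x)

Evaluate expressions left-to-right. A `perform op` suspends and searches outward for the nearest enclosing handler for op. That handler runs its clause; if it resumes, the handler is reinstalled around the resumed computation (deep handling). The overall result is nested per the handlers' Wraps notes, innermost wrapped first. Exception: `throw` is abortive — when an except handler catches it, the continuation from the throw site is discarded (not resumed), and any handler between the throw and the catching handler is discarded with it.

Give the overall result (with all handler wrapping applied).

Answer: -4

Working:
ask @ H1 ⇒ 2
ask @ H1 ⇒ 2
ask @ H1 ⇒ 2
H0 returns -4
H1 returns -4
H2 returns -4
= -4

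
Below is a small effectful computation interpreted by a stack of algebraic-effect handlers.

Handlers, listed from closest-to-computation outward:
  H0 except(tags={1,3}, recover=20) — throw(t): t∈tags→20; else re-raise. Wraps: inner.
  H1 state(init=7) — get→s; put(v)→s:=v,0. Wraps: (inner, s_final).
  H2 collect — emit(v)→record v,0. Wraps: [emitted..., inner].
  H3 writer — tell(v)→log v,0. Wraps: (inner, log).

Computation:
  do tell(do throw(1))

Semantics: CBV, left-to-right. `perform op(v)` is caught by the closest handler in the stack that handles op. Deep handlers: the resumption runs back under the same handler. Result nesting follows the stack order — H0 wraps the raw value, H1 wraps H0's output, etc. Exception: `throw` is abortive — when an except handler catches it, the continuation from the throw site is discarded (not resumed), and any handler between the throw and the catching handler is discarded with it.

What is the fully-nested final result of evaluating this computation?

Step-by-step:
throw(1) @ H0 caught ⇒ 20
H1 returns (20, 7)
H2 returns [(20, 7)]
H3 returns ([(20, 7)], ())
= ([(20, 7)], ())

Answer: ([(20, 7)], ())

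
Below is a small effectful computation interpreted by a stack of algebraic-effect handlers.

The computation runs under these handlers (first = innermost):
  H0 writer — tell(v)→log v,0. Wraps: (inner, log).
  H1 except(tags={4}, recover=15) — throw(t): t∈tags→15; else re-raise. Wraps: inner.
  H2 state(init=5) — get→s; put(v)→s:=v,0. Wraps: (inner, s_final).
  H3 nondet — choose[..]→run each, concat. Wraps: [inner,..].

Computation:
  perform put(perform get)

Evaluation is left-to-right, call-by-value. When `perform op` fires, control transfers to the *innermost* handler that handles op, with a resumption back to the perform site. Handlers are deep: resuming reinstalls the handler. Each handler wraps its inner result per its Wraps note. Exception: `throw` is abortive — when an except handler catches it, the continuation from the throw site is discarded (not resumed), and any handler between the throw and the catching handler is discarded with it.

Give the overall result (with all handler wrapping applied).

Answer: [((0, ()), 5)]

Working:
get @ H2 ⇒ 5
put(5) @ H2 ⇒ s:=5
H0 returns (0, ())
H1 returns (0, ())
H2 returns ((0, ()), 5)
H3 returns [((0, ()), 5)]
= [((0, ()), 5)]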